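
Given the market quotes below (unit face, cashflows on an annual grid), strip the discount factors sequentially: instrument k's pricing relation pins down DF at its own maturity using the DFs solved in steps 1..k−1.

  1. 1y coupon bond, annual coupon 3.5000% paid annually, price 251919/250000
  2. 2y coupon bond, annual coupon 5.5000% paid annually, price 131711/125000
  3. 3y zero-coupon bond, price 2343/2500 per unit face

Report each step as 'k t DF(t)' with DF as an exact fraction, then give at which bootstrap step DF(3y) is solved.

1 1 1217/1250
2 2 237/250
3 3 2343/2500
DF(3y) is solved at step 3

step 1 [1y] bond c/1=7/200: DF=(251919/250000 − 7/200·(0))/(1+7/200) = 1217/1250 ≈ 0.973600
step 2 [2y] bond c/1=11/200: DF=(131711/125000 − 11/200·(0.973600))/(1+11/200) = 237/250 ≈ 0.948000
step 3 [3y] zero: DF = P = 2343/2500 ≈ 0.937200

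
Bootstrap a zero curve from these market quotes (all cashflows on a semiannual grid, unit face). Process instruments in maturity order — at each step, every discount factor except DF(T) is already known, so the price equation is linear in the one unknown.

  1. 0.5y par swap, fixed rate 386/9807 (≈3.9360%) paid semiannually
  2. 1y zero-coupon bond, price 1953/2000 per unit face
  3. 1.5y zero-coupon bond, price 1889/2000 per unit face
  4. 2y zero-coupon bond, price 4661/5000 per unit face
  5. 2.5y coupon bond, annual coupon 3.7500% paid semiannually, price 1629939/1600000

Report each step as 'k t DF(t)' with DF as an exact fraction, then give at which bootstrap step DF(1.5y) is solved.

1 1/2 9807/10000
2 1 1953/2000
3 3/2 1889/2000
4 2 4661/5000
5 5/2 4647/5000
DF(1.5y) is solved at step 3

step 1 [0.5y] swap r/2=193/9807: DF=(1 − 193/9807·(0))/(1+193/9807) = 9807/10000 ≈ 0.980700
step 2 [1y] zero: DF = P = 1953/2000 ≈ 0.976500
step 3 [1.5y] zero: DF = P = 1889/2000 ≈ 0.944500
step 4 [2y] zero: DF = P = 4661/5000 ≈ 0.932200
step 5 [2.5y] bond c/2=3/160: DF=(1629939/1600000 − 3/160·(0.980700+0.976500+0.944500+0.932200))/(1+3/160) = 4647/5000 ≈ 0.929400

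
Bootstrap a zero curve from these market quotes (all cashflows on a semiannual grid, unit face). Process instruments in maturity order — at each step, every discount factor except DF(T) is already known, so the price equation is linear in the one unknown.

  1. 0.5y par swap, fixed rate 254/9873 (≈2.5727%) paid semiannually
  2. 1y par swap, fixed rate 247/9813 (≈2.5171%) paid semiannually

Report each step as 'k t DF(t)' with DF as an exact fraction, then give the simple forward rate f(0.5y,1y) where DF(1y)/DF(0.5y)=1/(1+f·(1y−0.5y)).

step 1 [0.5y] swap r/2=127/9873: DF=(1 − 127/9873·(0))/(1+127/9873) = 9873/10000 ≈ 0.987300
step 2 [1y] swap r/2=247/19626: DF=(1 − 247/19626·(0.987300))/(1+247/19626) = 9753/10000 ≈ 0.975300

1 1/2 9873/10000
2 1 9753/10000
f(0.5y,1y) = ((9873/10000)/(9753/10000) − 1)/(1/2) = 80/3251 ≈ 2.4608%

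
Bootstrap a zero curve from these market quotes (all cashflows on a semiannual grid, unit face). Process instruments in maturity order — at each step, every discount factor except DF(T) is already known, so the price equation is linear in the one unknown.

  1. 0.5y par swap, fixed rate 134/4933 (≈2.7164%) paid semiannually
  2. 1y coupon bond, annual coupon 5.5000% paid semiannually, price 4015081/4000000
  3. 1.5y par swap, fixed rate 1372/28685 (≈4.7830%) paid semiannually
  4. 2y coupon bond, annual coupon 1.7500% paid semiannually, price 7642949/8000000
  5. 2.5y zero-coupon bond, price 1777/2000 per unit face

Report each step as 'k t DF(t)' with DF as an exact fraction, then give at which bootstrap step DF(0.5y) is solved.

step 1 [0.5y] swap r/2=67/4933: DF=(1 − 67/4933·(0))/(1+67/4933) = 4933/5000 ≈ 0.986600
step 2 [1y] bond c/2=11/400: DF=(4015081/4000000 − 11/400·(0.986600))/(1+11/400) = 1901/2000 ≈ 0.950500
step 3 [1.5y] swap r/2=686/28685: DF=(1 − 686/28685·(0.986600+0.950500))/(1+686/28685) = 4657/5000 ≈ 0.931400
step 4 [2y] bond c/2=7/800: DF=(7642949/8000000 − 7/800·(0.986600+0.950500+0.931400))/(1+7/800) = 4611/5000 ≈ 0.922200
step 5 [2.5y] zero: DF = P = 1777/2000 ≈ 0.888500

1 1/2 4933/5000
2 1 1901/2000
3 3/2 4657/5000
4 2 4611/5000
5 5/2 1777/2000
DF(0.5y) is solved at step 1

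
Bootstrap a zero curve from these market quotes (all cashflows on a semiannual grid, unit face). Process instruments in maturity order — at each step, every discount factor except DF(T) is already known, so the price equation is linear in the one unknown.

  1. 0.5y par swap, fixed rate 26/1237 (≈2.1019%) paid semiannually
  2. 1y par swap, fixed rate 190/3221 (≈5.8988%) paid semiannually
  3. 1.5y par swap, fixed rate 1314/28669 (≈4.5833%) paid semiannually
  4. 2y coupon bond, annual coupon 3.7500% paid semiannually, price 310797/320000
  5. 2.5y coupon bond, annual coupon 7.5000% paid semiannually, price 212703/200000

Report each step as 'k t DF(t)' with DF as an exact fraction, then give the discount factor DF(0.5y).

step 1 [0.5y] swap r/2=13/1237: DF=(1 − 13/1237·(0))/(1+13/1237) = 1237/1250 ≈ 0.989600
step 2 [1y] swap r/2=95/3221: DF=(1 − 95/3221·(0.989600))/(1+95/3221) = 943/1000 ≈ 0.943000
step 3 [1.5y] swap r/2=657/28669: DF=(1 − 657/28669·(0.989600+0.943000))/(1+657/28669) = 9343/10000 ≈ 0.934300
step 4 [2y] bond c/2=3/160: DF=(310797/320000 − 3/160·(0.989600+0.943000+0.934300))/(1+3/160) = 4503/5000 ≈ 0.900600
step 5 [2.5y] bond c/2=3/80: DF=(212703/200000 − 3/80·(0.989600+0.943000+0.934300+0.900600))/(1+3/80) = 8889/10000 ≈ 0.888900

1 1/2 1237/1250
2 1 943/1000
3 3/2 9343/10000
4 2 4503/5000
5 5/2 8889/10000
DF(0.5y) = 1237/1250 ≈ 0.989600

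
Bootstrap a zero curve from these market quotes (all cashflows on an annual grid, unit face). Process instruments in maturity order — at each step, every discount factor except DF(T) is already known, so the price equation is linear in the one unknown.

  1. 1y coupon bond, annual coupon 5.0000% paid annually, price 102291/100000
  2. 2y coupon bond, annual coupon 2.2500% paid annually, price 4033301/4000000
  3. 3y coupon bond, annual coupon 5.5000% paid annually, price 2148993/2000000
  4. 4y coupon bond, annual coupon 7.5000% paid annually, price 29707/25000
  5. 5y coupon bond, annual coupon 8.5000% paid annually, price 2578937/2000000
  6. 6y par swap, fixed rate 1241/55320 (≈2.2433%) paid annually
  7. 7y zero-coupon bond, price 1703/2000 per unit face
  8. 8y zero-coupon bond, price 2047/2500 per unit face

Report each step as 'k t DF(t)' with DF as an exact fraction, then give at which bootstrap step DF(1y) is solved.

1 1 4871/5000
2 2 9647/10000
3 3 4587/5000
4 4 9061/10000
5 5 8937/10000
6 6 8759/10000
7 7 1703/2000
8 8 2047/2500
DF(1y) is solved at step 1

step 1 [1y] bond c/1=1/20: DF=(102291/100000 − 1/20·(0))/(1+1/20) = 4871/5000 ≈ 0.974200
step 2 [2y] bond c/1=9/400: DF=(4033301/4000000 − 9/400·(0.974200))/(1+9/400) = 9647/10000 ≈ 0.964700
step 3 [3y] bond c/1=11/200: DF=(2148993/2000000 − 11/200·(0.974200+0.964700))/(1+11/200) = 4587/5000 ≈ 0.917400
step 4 [4y] bond c/1=3/40: DF=(29707/25000 − 3/40·(0.974200+0.964700+0.917400))/(1+3/40) = 9061/10000 ≈ 0.906100
step 5 [5y] bond c/1=17/200: DF=(2578937/2000000 − 17/200·(0.974200+0.964700+0.917400+0.906100))/(1+17/200) = 8937/10000 ≈ 0.893700
step 6 [6y] swap r/1=1241/55320: DF=(1 − 1241/55320·(0.974200+0.964700+0.917400+0.906100+0.893700))/(1+1241/55320) = 8759/10000 ≈ 0.875900
step 7 [7y] zero: DF = P = 1703/2000 ≈ 0.851500
step 8 [8y] zero: DF = P = 2047/2500 ≈ 0.818800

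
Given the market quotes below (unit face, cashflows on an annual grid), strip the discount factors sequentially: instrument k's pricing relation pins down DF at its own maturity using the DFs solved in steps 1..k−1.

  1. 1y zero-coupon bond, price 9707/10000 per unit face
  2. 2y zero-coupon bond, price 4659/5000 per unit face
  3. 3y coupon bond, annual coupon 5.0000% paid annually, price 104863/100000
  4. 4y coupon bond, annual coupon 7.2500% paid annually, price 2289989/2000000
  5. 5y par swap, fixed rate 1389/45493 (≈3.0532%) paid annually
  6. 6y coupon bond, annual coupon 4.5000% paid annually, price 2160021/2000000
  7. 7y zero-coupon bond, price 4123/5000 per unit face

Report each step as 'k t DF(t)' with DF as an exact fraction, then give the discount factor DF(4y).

1 1 9707/10000
2 2 4659/5000
3 3 9081/10000
4 4 1097/1250
5 5 8611/10000
6 6 1047/1250
7 7 4123/5000
DF(4y) = 1097/1250 ≈ 0.877600

step 1 [1y] zero: DF = P = 9707/10000 ≈ 0.970700
step 2 [2y] zero: DF = P = 4659/5000 ≈ 0.931800
step 3 [3y] bond c/1=1/20: DF=(104863/100000 − 1/20·(0.970700+0.931800))/(1+1/20) = 9081/10000 ≈ 0.908100
step 4 [4y] bond c/1=29/400: DF=(2289989/2000000 − 29/400·(0.970700+0.931800+0.908100))/(1+29/400) = 1097/1250 ≈ 0.877600
step 5 [5y] swap r/1=1389/45493: DF=(1 − 1389/45493·(0.970700+0.931800+0.908100+0.877600))/(1+1389/45493) = 8611/10000 ≈ 0.861100
step 6 [6y] bond c/1=9/200: DF=(2160021/2000000 − 9/200·(0.970700+0.931800+0.908100+0.877600+0.861100))/(1+9/200) = 1047/1250 ≈ 0.837600
step 7 [7y] zero: DF = P = 4123/5000 ≈ 0.824600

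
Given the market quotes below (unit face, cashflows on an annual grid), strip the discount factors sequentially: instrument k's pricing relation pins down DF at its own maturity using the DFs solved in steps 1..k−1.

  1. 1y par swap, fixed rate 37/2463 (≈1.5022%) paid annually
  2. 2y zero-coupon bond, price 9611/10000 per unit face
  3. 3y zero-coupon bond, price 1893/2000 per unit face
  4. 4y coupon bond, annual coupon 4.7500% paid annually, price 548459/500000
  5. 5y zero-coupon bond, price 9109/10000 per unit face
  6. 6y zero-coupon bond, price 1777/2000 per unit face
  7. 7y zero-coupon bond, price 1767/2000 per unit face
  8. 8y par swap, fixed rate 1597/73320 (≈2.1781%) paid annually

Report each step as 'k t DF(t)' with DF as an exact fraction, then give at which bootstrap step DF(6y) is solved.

1 1 2463/2500
2 2 9611/10000
3 3 1893/2000
4 4 229/250
5 5 9109/10000
6 6 1777/2000
7 7 1767/2000
8 8 8403/10000
DF(6y) is solved at step 6

step 1 [1y] swap r/1=37/2463: DF=(1 − 37/2463·(0))/(1+37/2463) = 2463/2500 ≈ 0.985200
step 2 [2y] zero: DF = P = 9611/10000 ≈ 0.961100
step 3 [3y] zero: DF = P = 1893/2000 ≈ 0.946500
step 4 [4y] bond c/1=19/400: DF=(548459/500000 − 19/400·(0.985200+0.961100+0.946500))/(1+19/400) = 229/250 ≈ 0.916000
step 5 [5y] zero: DF = P = 9109/10000 ≈ 0.910900
step 6 [6y] zero: DF = P = 1777/2000 ≈ 0.888500
step 7 [7y] zero: DF = P = 1767/2000 ≈ 0.883500
step 8 [8y] swap r/1=1597/73320: DF=(1 − 1597/73320·(0.985200+0.961100+0.946500+0.916000+0.910900+0.888500+0.883500))/(1+1597/73320) = 8403/10000 ≈ 0.840300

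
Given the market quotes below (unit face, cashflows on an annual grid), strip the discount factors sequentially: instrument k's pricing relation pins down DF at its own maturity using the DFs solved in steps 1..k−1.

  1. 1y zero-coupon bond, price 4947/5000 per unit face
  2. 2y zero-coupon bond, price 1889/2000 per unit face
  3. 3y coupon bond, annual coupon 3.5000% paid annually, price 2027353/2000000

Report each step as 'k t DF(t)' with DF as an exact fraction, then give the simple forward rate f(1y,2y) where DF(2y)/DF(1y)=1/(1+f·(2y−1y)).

1 1 4947/5000
2 2 1889/2000
3 3 457/500
f(1y,2y) = ((4947/5000)/(1889/2000) − 1)/(1) = 449/9445 ≈ 4.7538%

step 1 [1y] zero: DF = P = 4947/5000 ≈ 0.989400
step 2 [2y] zero: DF = P = 1889/2000 ≈ 0.944500
step 3 [3y] bond c/1=7/200: DF=(2027353/2000000 − 7/200·(0.989400+0.944500))/(1+7/200) = 457/500 ≈ 0.914000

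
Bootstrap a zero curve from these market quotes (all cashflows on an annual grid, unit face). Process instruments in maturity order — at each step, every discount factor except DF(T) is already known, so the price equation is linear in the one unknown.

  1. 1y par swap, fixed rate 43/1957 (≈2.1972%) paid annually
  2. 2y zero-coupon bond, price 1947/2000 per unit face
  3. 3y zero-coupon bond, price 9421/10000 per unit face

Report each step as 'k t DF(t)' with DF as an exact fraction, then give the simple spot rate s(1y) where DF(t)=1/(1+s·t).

step 1 [1y] swap r/1=43/1957: DF=(1 − 43/1957·(0))/(1+43/1957) = 1957/2000 ≈ 0.978500
step 2 [2y] zero: DF = P = 1947/2000 ≈ 0.973500
step 3 [3y] zero: DF = P = 9421/10000 ≈ 0.942100

1 1 1957/2000
2 2 1947/2000
3 3 9421/10000
s(1y) = (1/(1957/2000) − 1)/(1) = 43/1957 ≈ 2.1972%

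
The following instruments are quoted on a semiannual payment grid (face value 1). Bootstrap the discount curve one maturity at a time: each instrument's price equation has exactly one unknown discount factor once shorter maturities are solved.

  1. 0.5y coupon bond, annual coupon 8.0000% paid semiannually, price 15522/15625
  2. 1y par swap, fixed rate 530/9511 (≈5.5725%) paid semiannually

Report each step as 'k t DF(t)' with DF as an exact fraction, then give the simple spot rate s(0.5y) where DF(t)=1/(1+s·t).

step 1 [0.5y] bond c/2=1/25: DF=(15522/15625 − 1/25·(0))/(1+1/25) = 597/625 ≈ 0.955200
step 2 [1y] swap r/2=265/9511: DF=(1 − 265/9511·(0.955200))/(1+265/9511) = 947/1000 ≈ 0.947000

1 1/2 597/625
2 1 947/1000
s(0.5y) = (1/(597/625) − 1)/(1/2) = 56/597 ≈ 9.3802%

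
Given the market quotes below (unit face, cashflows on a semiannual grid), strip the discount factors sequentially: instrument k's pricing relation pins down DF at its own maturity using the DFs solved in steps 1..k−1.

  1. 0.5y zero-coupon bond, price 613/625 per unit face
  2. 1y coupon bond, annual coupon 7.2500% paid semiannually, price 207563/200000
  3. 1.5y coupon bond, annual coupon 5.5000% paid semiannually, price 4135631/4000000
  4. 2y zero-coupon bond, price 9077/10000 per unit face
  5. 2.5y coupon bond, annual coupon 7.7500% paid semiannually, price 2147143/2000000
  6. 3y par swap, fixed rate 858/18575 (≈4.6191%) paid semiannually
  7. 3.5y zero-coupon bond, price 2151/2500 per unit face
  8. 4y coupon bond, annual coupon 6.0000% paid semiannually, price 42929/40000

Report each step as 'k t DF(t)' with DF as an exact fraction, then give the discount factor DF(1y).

1 1/2 613/625
2 1 1209/1250
3 3/2 9541/10000
4 2 9077/10000
5 5/2 4457/5000
6 3 8713/10000
7 7/2 2151/2500
8 4 4273/5000
DF(1y) = 1209/1250 ≈ 0.967200

step 1 [0.5y] zero: DF = P = 613/625 ≈ 0.980800
step 2 [1y] bond c/2=29/800: DF=(207563/200000 − 29/800·(0.980800))/(1+29/800) = 1209/1250 ≈ 0.967200
step 3 [1.5y] bond c/2=11/400: DF=(4135631/4000000 − 11/400·(0.980800+0.967200))/(1+11/400) = 9541/10000 ≈ 0.954100
step 4 [2y] zero: DF = P = 9077/10000 ≈ 0.907700
step 5 [2.5y] bond c/2=31/800: DF=(2147143/2000000 − 31/800·(0.980800+0.967200+0.954100+0.907700))/(1+31/800) = 4457/5000 ≈ 0.891400
step 6 [3y] swap r/2=429/18575: DF=(1 − 429/18575·(0.980800+0.967200+0.954100+0.907700+0.891400))/(1+429/18575) = 8713/10000 ≈ 0.871300
step 7 [3.5y] zero: DF = P = 2151/2500 ≈ 0.860400
step 8 [4y] bond c/2=3/100: DF=(42929/40000 − 3/100·(0.980800+0.967200+0.954100+0.907700+0.891400+0.871300+0.860400))/(1+3/100) = 4273/5000 ≈ 0.854600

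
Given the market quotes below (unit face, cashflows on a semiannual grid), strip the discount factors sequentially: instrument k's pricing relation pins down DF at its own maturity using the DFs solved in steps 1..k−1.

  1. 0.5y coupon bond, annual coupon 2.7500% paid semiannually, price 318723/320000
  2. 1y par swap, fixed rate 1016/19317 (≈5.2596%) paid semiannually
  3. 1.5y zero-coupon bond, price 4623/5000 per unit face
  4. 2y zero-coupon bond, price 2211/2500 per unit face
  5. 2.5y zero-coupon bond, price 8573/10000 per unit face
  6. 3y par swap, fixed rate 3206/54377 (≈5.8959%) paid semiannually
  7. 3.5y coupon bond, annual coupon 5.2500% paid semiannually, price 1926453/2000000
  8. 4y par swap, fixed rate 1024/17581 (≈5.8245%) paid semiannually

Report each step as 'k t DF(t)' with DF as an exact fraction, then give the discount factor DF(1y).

step 1 [0.5y] bond c/2=11/800: DF=(318723/320000 − 11/800·(0))/(1+11/800) = 393/400 ≈ 0.982500
step 2 [1y] swap r/2=508/19317: DF=(1 − 508/19317·(0.982500))/(1+508/19317) = 2373/2500 ≈ 0.949200
step 3 [1.5y] zero: DF = P = 4623/5000 ≈ 0.924600
step 4 [2y] zero: DF = P = 2211/2500 ≈ 0.884400
step 5 [2.5y] zero: DF = P = 8573/10000 ≈ 0.857300
step 6 [3y] swap r/2=1603/54377: DF=(1 − 1603/54377·(0.982500+0.949200+0.924600+0.884400+0.857300))/(1+1603/54377) = 8397/10000 ≈ 0.839700
step 7 [3.5y] bond c/2=21/800: DF=(1926453/2000000 − 21/800·(0.982500+0.949200+0.924600+0.884400+0.857300+0.839700))/(1+21/800) = 1599/2000 ≈ 0.799500
step 8 [4y] swap r/2=512/17581: DF=(1 − 512/17581·(0.982500+0.949200+0.924600+0.884400+0.857300+0.839700+0.799500))/(1+512/17581) = 497/625 ≈ 0.795200

1 1/2 393/400
2 1 2373/2500
3 3/2 4623/5000
4 2 2211/2500
5 5/2 8573/10000
6 3 8397/10000
7 7/2 1599/2000
8 4 497/625
DF(1y) = 2373/2500 ≈ 0.949200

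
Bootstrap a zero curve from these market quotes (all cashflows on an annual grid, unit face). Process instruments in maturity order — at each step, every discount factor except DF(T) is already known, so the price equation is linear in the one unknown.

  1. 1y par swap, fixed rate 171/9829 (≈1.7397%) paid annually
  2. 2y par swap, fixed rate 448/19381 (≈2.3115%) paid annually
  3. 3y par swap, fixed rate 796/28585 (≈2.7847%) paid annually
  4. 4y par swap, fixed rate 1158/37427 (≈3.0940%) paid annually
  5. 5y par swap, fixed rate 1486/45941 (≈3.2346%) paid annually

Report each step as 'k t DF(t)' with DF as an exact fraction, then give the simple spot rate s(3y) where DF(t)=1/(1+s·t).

step 1 [1y] swap r/1=171/9829: DF=(1 − 171/9829·(0))/(1+171/9829) = 9829/10000 ≈ 0.982900
step 2 [2y] swap r/1=448/19381: DF=(1 − 448/19381·(0.982900))/(1+448/19381) = 597/625 ≈ 0.955200
step 3 [3y] swap r/1=796/28585: DF=(1 − 796/28585·(0.982900+0.955200))/(1+796/28585) = 2301/2500 ≈ 0.920400
step 4 [4y] swap r/1=1158/37427: DF=(1 − 1158/37427·(0.982900+0.955200+0.920400))/(1+1158/37427) = 4421/5000 ≈ 0.884200
step 5 [5y] swap r/1=1486/45941: DF=(1 − 1486/45941·(0.982900+0.955200+0.920400+0.884200))/(1+1486/45941) = 4257/5000 ≈ 0.851400

1 1 9829/10000
2 2 597/625
3 3 2301/2500
4 4 4421/5000
5 5 4257/5000
s(3y) = (1/(2301/2500) − 1)/(3) = 199/6903 ≈ 2.8828%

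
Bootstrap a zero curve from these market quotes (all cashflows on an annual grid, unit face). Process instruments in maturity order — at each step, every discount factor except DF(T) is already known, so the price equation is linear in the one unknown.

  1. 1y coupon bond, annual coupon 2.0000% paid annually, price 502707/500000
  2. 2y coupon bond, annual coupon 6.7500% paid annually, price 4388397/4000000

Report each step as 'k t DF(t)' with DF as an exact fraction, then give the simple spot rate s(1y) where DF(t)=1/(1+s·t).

1 1 9857/10000
2 2 4827/5000
s(1y) = (1/(9857/10000) − 1)/(1) = 143/9857 ≈ 1.4507%

step 1 [1y] bond c/1=1/50: DF=(502707/500000 − 1/50·(0))/(1+1/50) = 9857/10000 ≈ 0.985700
step 2 [2y] bond c/1=27/400: DF=(4388397/4000000 − 27/400·(0.985700))/(1+27/400) = 4827/5000 ≈ 0.965400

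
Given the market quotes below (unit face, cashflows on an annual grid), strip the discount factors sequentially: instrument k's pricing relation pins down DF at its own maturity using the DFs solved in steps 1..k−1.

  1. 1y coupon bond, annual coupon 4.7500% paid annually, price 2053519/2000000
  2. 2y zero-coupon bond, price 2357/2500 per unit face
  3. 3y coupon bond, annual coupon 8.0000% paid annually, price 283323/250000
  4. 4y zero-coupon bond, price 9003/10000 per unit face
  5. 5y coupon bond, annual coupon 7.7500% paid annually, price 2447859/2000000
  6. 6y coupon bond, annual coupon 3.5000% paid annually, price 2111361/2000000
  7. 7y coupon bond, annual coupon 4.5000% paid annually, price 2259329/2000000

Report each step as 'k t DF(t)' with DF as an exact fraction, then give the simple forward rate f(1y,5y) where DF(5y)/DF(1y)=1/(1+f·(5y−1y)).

step 1 [1y] bond c/1=19/400: DF=(2053519/2000000 − 19/400·(0))/(1+19/400) = 4901/5000 ≈ 0.980200
step 2 [2y] zero: DF = P = 2357/2500 ≈ 0.942800
step 3 [3y] bond c/1=2/25: DF=(283323/250000 − 2/25·(0.980200+0.942800))/(1+2/25) = 9069/10000 ≈ 0.906900
step 4 [4y] zero: DF = P = 9003/10000 ≈ 0.900300
step 5 [5y] bond c/1=31/400: DF=(2447859/2000000 − 31/400·(0.980200+0.942800+0.906900+0.900300))/(1+31/400) = 2169/2500 ≈ 0.867600
step 6 [6y] bond c/1=7/200: DF=(2111361/2000000 − 7/200·(0.980200+0.942800+0.906900+0.900300+0.867600))/(1+7/200) = 1729/2000 ≈ 0.864500
step 7 [7y] bond c/1=9/200: DF=(2259329/2000000 − 9/200·(0.980200+0.942800+0.906900+0.900300+0.867600+0.864500))/(1+9/200) = 4229/5000 ≈ 0.845800

1 1 4901/5000
2 2 2357/2500
3 3 9069/10000
4 4 9003/10000
5 5 2169/2500
6 6 1729/2000
7 7 4229/5000
f(1y,5y) = ((4901/5000)/(2169/2500) − 1)/(4) = 563/17352 ≈ 3.2446%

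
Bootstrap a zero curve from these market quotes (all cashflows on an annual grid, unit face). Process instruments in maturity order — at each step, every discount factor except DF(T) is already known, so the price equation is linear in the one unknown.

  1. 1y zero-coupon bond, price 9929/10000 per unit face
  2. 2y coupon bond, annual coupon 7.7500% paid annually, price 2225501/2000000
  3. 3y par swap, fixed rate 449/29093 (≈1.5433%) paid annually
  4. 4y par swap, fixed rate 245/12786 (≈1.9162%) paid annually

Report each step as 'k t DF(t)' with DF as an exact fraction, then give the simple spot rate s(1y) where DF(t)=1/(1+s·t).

1 1 9929/10000
2 2 9613/10000
3 3 9551/10000
4 4 1853/2000
s(1y) = (1/(9929/10000) − 1)/(1) = 71/9929 ≈ 0.7151%

step 1 [1y] zero: DF = P = 9929/10000 ≈ 0.992900
step 2 [2y] bond c/1=31/400: DF=(2225501/2000000 − 31/400·(0.992900))/(1+31/400) = 9613/10000 ≈ 0.961300
step 3 [3y] swap r/1=449/29093: DF=(1 − 449/29093·(0.992900+0.961300))/(1+449/29093) = 9551/10000 ≈ 0.955100
step 4 [4y] swap r/1=245/12786: DF=(1 − 245/12786·(0.992900+0.961300+0.955100))/(1+245/12786) = 1853/2000 ≈ 0.926500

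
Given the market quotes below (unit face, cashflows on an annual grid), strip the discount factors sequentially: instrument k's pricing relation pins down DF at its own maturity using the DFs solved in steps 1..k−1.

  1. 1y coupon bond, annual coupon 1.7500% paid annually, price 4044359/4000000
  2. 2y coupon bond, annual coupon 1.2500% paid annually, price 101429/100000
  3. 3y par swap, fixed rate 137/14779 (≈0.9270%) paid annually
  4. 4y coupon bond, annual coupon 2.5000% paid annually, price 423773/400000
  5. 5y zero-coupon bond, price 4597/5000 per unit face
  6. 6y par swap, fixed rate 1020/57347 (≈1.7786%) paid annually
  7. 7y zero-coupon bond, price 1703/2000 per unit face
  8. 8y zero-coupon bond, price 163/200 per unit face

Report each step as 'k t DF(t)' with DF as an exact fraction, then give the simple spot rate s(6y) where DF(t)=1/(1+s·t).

1 1 9937/10000
2 2 1979/2000
3 3 4863/5000
4 4 1923/2000
5 5 4597/5000
6 6 449/500
7 7 1703/2000
8 8 163/200
s(6y) = (1/(449/500) − 1)/(6) = 17/898 ≈ 1.8931%

step 1 [1y] bond c/1=7/400: DF=(4044359/4000000 − 7/400·(0))/(1+7/400) = 9937/10000 ≈ 0.993700
step 2 [2y] bond c/1=1/80: DF=(101429/100000 − 1/80·(0.993700))/(1+1/80) = 1979/2000 ≈ 0.989500
step 3 [3y] swap r/1=137/14779: DF=(1 − 137/14779·(0.993700+0.989500))/(1+137/14779) = 4863/5000 ≈ 0.972600
step 4 [4y] bond c/1=1/40: DF=(423773/400000 − 1/40·(0.993700+0.989500+0.972600))/(1+1/40) = 1923/2000 ≈ 0.961500
step 5 [5y] zero: DF = P = 4597/5000 ≈ 0.919400
step 6 [6y] swap r/1=1020/57347: DF=(1 − 1020/57347·(0.993700+0.989500+0.972600+0.961500+0.919400))/(1+1020/57347) = 449/500 ≈ 0.898000
step 7 [7y] zero: DF = P = 1703/2000 ≈ 0.851500
step 8 [8y] zero: DF = P = 163/200 ≈ 0.815000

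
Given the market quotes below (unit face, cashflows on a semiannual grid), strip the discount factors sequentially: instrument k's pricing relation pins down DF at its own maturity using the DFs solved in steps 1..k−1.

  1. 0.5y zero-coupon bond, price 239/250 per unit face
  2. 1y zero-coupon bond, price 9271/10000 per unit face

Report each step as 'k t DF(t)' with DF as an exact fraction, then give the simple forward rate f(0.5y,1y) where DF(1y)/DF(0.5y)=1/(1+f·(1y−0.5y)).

1 1/2 239/250
2 1 9271/10000
f(0.5y,1y) = ((239/250)/(9271/10000) − 1)/(1/2) = 578/9271 ≈ 6.2345%

step 1 [0.5y] zero: DF = P = 239/250 ≈ 0.956000
step 2 [1y] zero: DF = P = 9271/10000 ≈ 0.927100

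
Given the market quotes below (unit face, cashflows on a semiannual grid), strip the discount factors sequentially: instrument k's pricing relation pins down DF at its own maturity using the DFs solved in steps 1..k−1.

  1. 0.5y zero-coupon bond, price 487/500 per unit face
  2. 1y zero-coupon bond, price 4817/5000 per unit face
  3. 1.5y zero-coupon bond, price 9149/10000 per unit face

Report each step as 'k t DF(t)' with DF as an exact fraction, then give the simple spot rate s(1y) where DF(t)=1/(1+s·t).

step 1 [0.5y] zero: DF = P = 487/500 ≈ 0.974000
step 2 [1y] zero: DF = P = 4817/5000 ≈ 0.963400
step 3 [1.5y] zero: DF = P = 9149/10000 ≈ 0.914900

1 1/2 487/500
2 1 4817/5000
3 3/2 9149/10000
s(1y) = (1/(4817/5000) − 1)/(1) = 183/4817 ≈ 3.7990%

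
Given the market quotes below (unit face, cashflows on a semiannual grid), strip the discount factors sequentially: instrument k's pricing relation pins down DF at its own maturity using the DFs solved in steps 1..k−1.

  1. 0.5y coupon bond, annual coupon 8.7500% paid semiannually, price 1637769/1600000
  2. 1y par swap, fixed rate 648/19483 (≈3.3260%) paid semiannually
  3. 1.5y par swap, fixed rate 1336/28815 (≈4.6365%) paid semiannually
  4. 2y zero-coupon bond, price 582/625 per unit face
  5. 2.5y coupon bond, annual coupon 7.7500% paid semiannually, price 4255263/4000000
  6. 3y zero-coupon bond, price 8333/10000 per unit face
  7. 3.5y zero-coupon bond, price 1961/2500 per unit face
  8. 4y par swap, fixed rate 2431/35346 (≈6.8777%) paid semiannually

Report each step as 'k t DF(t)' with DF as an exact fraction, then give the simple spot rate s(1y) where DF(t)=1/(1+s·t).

1 1/2 9807/10000
2 1 2419/2500
3 3/2 2333/2500
4 2 582/625
5 5/2 8819/10000
6 3 8333/10000
7 7/2 1961/2500
8 4 7569/10000
s(1y) = (1/(2419/2500) − 1)/(1) = 81/2419 ≈ 3.3485%

step 1 [0.5y] bond c/2=7/160: DF=(1637769/1600000 − 7/160·(0))/(1+7/160) = 9807/10000 ≈ 0.980700
step 2 [1y] swap r/2=324/19483: DF=(1 − 324/19483·(0.980700))/(1+324/19483) = 2419/2500 ≈ 0.967600
step 3 [1.5y] swap r/2=668/28815: DF=(1 − 668/28815·(0.980700+0.967600))/(1+668/28815) = 2333/2500 ≈ 0.933200
step 4 [2y] zero: DF = P = 582/625 ≈ 0.931200
step 5 [2.5y] bond c/2=31/800: DF=(4255263/4000000 − 31/800·(0.980700+0.967600+0.933200+0.931200))/(1+31/800) = 8819/10000 ≈ 0.881900
step 6 [3y] zero: DF = P = 8333/10000 ≈ 0.833300
step 7 [3.5y] zero: DF = P = 1961/2500 ≈ 0.784400
step 8 [4y] swap r/2=2431/70692: DF=(1 − 2431/70692·(0.980700+0.967600+0.933200+0.931200+0.881900+0.833300+0.784400))/(1+2431/70692) = 7569/10000 ≈ 0.756900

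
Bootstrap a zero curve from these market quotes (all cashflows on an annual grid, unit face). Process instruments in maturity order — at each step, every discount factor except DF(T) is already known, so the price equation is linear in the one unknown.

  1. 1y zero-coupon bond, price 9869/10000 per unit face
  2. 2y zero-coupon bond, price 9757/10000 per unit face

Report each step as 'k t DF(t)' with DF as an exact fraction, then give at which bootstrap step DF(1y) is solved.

step 1 [1y] zero: DF = P = 9869/10000 ≈ 0.986900
step 2 [2y] zero: DF = P = 9757/10000 ≈ 0.975700

1 1 9869/10000
2 2 9757/10000
DF(1y) is solved at step 1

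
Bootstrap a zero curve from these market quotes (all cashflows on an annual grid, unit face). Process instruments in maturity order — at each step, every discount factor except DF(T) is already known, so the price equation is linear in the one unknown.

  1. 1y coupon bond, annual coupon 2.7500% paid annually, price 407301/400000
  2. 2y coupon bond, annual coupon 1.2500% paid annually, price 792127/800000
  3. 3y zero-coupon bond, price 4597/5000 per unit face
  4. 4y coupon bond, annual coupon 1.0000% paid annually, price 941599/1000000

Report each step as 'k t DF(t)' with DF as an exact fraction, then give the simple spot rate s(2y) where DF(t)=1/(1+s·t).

1 1 991/1000
2 2 9657/10000
3 3 4597/5000
4 4 4519/5000
s(2y) = (1/(9657/10000) − 1)/(2) = 343/19314 ≈ 1.7759%

step 1 [1y] bond c/1=11/400: DF=(407301/400000 − 11/400·(0))/(1+11/400) = 991/1000 ≈ 0.991000
step 2 [2y] bond c/1=1/80: DF=(792127/800000 − 1/80·(0.991000))/(1+1/80) = 9657/10000 ≈ 0.965700
step 3 [3y] zero: DF = P = 4597/5000 ≈ 0.919400
step 4 [4y] bond c/1=1/100: DF=(941599/1000000 − 1/100·(0.991000+0.965700+0.919400))/(1+1/100) = 4519/5000 ≈ 0.903800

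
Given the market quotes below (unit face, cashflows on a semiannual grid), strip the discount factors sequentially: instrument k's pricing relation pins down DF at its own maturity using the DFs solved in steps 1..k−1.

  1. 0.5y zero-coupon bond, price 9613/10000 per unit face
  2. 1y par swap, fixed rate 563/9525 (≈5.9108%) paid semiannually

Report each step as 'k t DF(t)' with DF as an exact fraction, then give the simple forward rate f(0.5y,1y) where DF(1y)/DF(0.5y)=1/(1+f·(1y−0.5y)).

step 1 [0.5y] zero: DF = P = 9613/10000 ≈ 0.961300
step 2 [1y] swap r/2=563/19050: DF=(1 − 563/19050·(0.961300))/(1+563/19050) = 9437/10000 ≈ 0.943700

1 1/2 9613/10000
2 1 9437/10000
f(0.5y,1y) = ((9613/10000)/(9437/10000) − 1)/(1/2) = 352/9437 ≈ 3.7300%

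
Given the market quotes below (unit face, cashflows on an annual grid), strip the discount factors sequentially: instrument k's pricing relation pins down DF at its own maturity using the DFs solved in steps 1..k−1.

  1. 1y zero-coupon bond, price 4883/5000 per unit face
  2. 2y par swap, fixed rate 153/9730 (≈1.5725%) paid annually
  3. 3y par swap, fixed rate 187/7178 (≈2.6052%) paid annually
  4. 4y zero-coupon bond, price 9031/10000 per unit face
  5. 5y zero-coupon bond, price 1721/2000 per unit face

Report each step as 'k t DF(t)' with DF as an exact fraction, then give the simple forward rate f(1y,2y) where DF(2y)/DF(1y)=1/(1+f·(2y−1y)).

1 1 4883/5000
2 2 4847/5000
3 3 2313/2500
4 4 9031/10000
5 5 1721/2000
f(1y,2y) = ((4883/5000)/(4847/5000) − 1)/(1) = 36/4847 ≈ 0.7427%

step 1 [1y] zero: DF = P = 4883/5000 ≈ 0.976600
step 2 [2y] swap r/1=153/9730: DF=(1 − 153/9730·(0.976600))/(1+153/9730) = 4847/5000 ≈ 0.969400
step 3 [3y] swap r/1=187/7178: DF=(1 − 187/7178·(0.976600+0.969400))/(1+187/7178) = 2313/2500 ≈ 0.925200
step 4 [4y] zero: DF = P = 9031/10000 ≈ 0.903100
step 5 [5y] zero: DF = P = 1721/2000 ≈ 0.860500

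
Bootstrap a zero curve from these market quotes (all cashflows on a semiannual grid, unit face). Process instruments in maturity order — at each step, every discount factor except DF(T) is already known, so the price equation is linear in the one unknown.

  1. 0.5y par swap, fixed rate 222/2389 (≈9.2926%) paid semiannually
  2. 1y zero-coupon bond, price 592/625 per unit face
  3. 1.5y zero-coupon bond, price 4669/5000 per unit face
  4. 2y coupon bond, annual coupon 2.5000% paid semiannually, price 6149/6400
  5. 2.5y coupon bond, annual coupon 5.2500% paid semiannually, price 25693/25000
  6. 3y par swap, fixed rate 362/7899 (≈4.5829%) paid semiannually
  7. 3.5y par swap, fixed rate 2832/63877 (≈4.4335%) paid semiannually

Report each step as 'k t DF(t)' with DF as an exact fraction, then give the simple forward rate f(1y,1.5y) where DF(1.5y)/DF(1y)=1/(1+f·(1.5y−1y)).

1 1/2 2389/2500
2 1 592/625
3 3/2 4669/5000
4 2 9139/10000
5 5/2 1811/2000
6 3 8733/10000
7 7/2 1073/1250
f(1y,1.5y) = ((592/625)/(4669/5000) − 1)/(1/2) = 134/4669 ≈ 2.8700%

step 1 [0.5y] swap r/2=111/2389: DF=(1 − 111/2389·(0))/(1+111/2389) = 2389/2500 ≈ 0.955600
step 2 [1y] zero: DF = P = 592/625 ≈ 0.947200
step 3 [1.5y] zero: DF = P = 4669/5000 ≈ 0.933800
step 4 [2y] bond c/2=1/80: DF=(6149/6400 − 1/80·(0.955600+0.947200+0.933800))/(1+1/80) = 9139/10000 ≈ 0.913900
step 5 [2.5y] bond c/2=21/800: DF=(25693/25000 − 21/800·(0.955600+0.947200+0.933800+0.913900))/(1+21/800) = 1811/2000 ≈ 0.905500
step 6 [3y] swap r/2=181/7899: DF=(1 − 181/7899·(0.955600+0.947200+0.933800+0.913900+0.905500))/(1+181/7899) = 8733/10000 ≈ 0.873300
step 7 [3.5y] swap r/2=1416/63877: DF=(1 − 1416/63877·(0.955600+0.947200+0.933800+0.913900+0.905500+0.873300))/(1+1416/63877) = 1073/1250 ≈ 0.858400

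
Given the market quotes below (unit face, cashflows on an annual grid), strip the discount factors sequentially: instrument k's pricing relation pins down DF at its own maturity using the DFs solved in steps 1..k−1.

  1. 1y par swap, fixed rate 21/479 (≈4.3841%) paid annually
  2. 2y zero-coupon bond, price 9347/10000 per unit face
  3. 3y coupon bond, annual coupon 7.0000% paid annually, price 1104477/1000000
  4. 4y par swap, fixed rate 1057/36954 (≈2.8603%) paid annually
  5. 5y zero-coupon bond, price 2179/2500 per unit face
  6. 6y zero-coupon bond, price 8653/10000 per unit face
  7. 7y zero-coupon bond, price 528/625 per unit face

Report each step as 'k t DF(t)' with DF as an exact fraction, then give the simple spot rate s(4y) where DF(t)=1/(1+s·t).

1 1 479/500
2 2 9347/10000
3 3 2271/2500
4 4 8943/10000
5 5 2179/2500
6 6 8653/10000
7 7 528/625
s(4y) = (1/(8943/10000) − 1)/(4) = 1057/35772 ≈ 2.9548%

step 1 [1y] swap r/1=21/479: DF=(1 − 21/479·(0))/(1+21/479) = 479/500 ≈ 0.958000
step 2 [2y] zero: DF = P = 9347/10000 ≈ 0.934700
step 3 [3y] bond c/1=7/100: DF=(1104477/1000000 − 7/100·(0.958000+0.934700))/(1+7/100) = 2271/2500 ≈ 0.908400
step 4 [4y] swap r/1=1057/36954: DF=(1 − 1057/36954·(0.958000+0.934700+0.908400))/(1+1057/36954) = 8943/10000 ≈ 0.894300
step 5 [5y] zero: DF = P = 2179/2500 ≈ 0.871600
step 6 [6y] zero: DF = P = 8653/10000 ≈ 0.865300
step 7 [7y] zero: DF = P = 528/625 ≈ 0.844800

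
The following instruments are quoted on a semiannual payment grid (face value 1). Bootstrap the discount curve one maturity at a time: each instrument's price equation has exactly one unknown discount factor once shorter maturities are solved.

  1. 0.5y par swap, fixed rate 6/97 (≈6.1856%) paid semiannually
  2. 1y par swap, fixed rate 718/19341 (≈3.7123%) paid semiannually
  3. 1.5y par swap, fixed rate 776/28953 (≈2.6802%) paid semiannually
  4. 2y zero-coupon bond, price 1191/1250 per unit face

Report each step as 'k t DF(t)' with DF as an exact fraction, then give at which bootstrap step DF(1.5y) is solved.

1 1/2 97/100
2 1 9641/10000
3 3/2 2403/2500
4 2 1191/1250
DF(1.5y) is solved at step 3

step 1 [0.5y] swap r/2=3/97: DF=(1 − 3/97·(0))/(1+3/97) = 97/100 ≈ 0.970000
step 2 [1y] swap r/2=359/19341: DF=(1 − 359/19341·(0.970000))/(1+359/19341) = 9641/10000 ≈ 0.964100
step 3 [1.5y] swap r/2=388/28953: DF=(1 − 388/28953·(0.970000+0.964100))/(1+388/28953) = 2403/2500 ≈ 0.961200
step 4 [2y] zero: DF = P = 1191/1250 ≈ 0.952800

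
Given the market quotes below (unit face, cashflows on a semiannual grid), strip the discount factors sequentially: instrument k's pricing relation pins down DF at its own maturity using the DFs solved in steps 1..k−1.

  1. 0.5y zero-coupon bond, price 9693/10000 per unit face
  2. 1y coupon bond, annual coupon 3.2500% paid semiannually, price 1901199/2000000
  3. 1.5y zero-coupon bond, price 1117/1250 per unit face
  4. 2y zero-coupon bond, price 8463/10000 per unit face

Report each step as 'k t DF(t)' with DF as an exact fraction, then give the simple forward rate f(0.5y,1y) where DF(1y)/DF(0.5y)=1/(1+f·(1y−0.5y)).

1 1/2 9693/10000
2 1 9199/10000
3 3/2 1117/1250
4 2 8463/10000
f(0.5y,1y) = ((9693/10000)/(9199/10000) − 1)/(1/2) = 988/9199 ≈ 10.7403%

step 1 [0.5y] zero: DF = P = 9693/10000 ≈ 0.969300
step 2 [1y] bond c/2=13/800: DF=(1901199/2000000 − 13/800·(0.969300))/(1+13/800) = 9199/10000 ≈ 0.919900
step 3 [1.5y] zero: DF = P = 1117/1250 ≈ 0.893600
step 4 [2y] zero: DF = P = 8463/10000 ≈ 0.846300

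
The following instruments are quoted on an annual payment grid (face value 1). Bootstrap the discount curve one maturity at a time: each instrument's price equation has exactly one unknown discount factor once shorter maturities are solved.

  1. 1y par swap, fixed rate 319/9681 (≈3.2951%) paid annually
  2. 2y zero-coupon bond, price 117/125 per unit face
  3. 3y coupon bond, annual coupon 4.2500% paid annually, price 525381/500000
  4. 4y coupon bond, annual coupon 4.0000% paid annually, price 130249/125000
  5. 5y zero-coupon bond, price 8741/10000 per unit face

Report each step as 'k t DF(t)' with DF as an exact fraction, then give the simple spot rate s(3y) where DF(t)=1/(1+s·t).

1 1 9681/10000
2 2 117/125
3 3 9303/10000
4 4 8929/10000
5 5 8741/10000
s(3y) = (1/(9303/10000) − 1)/(3) = 697/27909 ≈ 2.4974%

step 1 [1y] swap r/1=319/9681: DF=(1 − 319/9681·(0))/(1+319/9681) = 9681/10000 ≈ 0.968100
step 2 [2y] zero: DF = P = 117/125 ≈ 0.936000
step 3 [3y] bond c/1=17/400: DF=(525381/500000 − 17/400·(0.968100+0.936000))/(1+17/400) = 9303/10000 ≈ 0.930300
step 4 [4y] bond c/1=1/25: DF=(130249/125000 − 1/25·(0.968100+0.936000+0.930300))/(1+1/25) = 8929/10000 ≈ 0.892900
step 5 [5y] zero: DF = P = 8741/10000 ≈ 0.874100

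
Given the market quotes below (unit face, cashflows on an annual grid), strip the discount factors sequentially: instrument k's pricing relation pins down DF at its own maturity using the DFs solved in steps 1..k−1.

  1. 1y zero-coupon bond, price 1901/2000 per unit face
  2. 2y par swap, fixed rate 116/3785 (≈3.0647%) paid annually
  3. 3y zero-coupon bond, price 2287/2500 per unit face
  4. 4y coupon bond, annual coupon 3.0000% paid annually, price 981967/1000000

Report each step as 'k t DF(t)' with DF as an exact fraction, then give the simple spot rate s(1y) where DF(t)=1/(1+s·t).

step 1 [1y] zero: DF = P = 1901/2000 ≈ 0.950500
step 2 [2y] swap r/1=116/3785: DF=(1 − 116/3785·(0.950500))/(1+116/3785) = 471/500 ≈ 0.942000
step 3 [3y] zero: DF = P = 2287/2500 ≈ 0.914800
step 4 [4y] bond c/1=3/100: DF=(981967/1000000 − 3/100·(0.950500+0.942000+0.914800))/(1+3/100) = 2179/2500 ≈ 0.871600

1 1 1901/2000
2 2 471/500
3 3 2287/2500
4 4 2179/2500
s(1y) = (1/(1901/2000) − 1)/(1) = 99/1901 ≈ 5.2078%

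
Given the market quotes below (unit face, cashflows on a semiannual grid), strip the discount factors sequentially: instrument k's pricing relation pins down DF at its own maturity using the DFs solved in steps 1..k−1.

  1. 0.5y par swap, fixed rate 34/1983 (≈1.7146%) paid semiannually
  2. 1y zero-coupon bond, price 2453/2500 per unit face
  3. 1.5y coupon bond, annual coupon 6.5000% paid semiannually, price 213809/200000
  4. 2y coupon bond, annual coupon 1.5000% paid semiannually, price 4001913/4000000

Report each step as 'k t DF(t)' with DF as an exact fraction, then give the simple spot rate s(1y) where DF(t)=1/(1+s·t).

step 1 [0.5y] swap r/2=17/1983: DF=(1 − 17/1983·(0))/(1+17/1983) = 1983/2000 ≈ 0.991500
step 2 [1y] zero: DF = P = 2453/2500 ≈ 0.981200
step 3 [1.5y] bond c/2=13/400: DF=(213809/200000 − 13/400·(0.991500+0.981200))/(1+13/400) = 9733/10000 ≈ 0.973300
step 4 [2y] bond c/2=3/400: DF=(4001913/4000000 − 3/400·(0.991500+0.981200+0.973300))/(1+3/400) = 9711/10000 ≈ 0.971100

1 1/2 1983/2000
2 1 2453/2500
3 3/2 9733/10000
4 2 9711/10000
s(1y) = (1/(2453/2500) − 1)/(1) = 47/2453 ≈ 1.9160%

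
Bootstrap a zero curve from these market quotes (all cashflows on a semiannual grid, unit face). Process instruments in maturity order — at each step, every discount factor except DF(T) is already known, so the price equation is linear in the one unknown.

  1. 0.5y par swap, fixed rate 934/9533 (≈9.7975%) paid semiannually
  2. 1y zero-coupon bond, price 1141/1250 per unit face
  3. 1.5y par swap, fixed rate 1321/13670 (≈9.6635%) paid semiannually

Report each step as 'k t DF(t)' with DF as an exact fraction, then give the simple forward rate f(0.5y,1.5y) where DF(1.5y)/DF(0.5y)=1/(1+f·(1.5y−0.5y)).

step 1 [0.5y] swap r/2=467/9533: DF=(1 − 467/9533·(0))/(1+467/9533) = 9533/10000 ≈ 0.953300
step 2 [1y] zero: DF = P = 1141/1250 ≈ 0.912800
step 3 [1.5y] swap r/2=1321/27340: DF=(1 − 1321/27340·(0.953300+0.912800))/(1+1321/27340) = 8679/10000 ≈ 0.867900

1 1/2 9533/10000
2 1 1141/1250
3 3/2 8679/10000
f(0.5y,1.5y) = ((9533/10000)/(8679/10000) − 1)/(1) = 854/8679 ≈ 9.8398%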